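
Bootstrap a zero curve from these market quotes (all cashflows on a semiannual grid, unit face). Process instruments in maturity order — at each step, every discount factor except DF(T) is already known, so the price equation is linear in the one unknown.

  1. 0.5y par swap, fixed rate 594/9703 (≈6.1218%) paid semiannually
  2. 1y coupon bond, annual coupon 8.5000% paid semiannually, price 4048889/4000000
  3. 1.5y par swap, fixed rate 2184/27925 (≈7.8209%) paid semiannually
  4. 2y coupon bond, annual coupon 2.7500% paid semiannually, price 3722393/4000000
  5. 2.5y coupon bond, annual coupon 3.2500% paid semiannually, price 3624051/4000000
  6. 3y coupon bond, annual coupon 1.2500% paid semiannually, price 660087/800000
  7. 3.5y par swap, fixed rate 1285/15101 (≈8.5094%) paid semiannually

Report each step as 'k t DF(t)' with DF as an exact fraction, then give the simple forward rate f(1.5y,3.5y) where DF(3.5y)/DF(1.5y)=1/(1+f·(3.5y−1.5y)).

step 1 [0.5y] swap r/2=297/9703: DF=(1 − 297/9703·(0))/(1+297/9703) = 9703/10000 ≈ 0.970300
step 2 [1y] bond c/2=17/400: DF=(4048889/4000000 − 17/400·(0.970300))/(1+17/400) = 4657/5000 ≈ 0.931400
step 3 [1.5y] swap r/2=1092/27925: DF=(1 − 1092/27925·(0.970300+0.931400))/(1+1092/27925) = 2227/2500 ≈ 0.890800
step 4 [2y] bond c/2=11/800: DF=(3722393/4000000 − 11/800·(0.970300+0.931400+0.890800))/(1+11/800) = 8801/10000 ≈ 0.880100
step 5 [2.5y] bond c/2=13/800: DF=(3624051/4000000 − 13/800·(0.970300+0.931400+0.890800+0.880100))/(1+13/800) = 1041/1250 ≈ 0.832800
step 6 [3y] bond c/2=1/160: DF=(660087/800000 − 1/160·(0.970300+0.931400+0.890800+0.880100+0.832800))/(1+1/160) = 99/125 ≈ 0.792000
step 7 [3.5y] swap r/2=1285/30202: DF=(1 − 1285/30202·(0.970300+0.931400+0.890800+0.880100+0.832800+0.792000))/(1+1285/30202) = 743/1000 ≈ 0.743000

1 1/2 9703/10000
2 1 4657/5000
3 3/2 2227/2500
4 2 8801/10000
5 5/2 1041/1250
6 3 99/125
7 7/2 743/1000
f(1.5y,3.5y) = ((2227/2500)/(743/1000) − 1)/(2) = 739/7430 ≈ 9.9462%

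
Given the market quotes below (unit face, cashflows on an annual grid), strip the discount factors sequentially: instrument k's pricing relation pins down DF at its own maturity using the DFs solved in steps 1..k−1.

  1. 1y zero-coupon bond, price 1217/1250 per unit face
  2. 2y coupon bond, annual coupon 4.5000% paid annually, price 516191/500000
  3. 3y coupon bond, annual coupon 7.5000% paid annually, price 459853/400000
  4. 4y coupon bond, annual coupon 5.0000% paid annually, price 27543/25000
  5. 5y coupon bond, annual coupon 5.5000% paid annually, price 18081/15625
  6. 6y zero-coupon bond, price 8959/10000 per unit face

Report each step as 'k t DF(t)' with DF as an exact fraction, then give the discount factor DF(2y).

step 1 [1y] zero: DF = P = 1217/1250 ≈ 0.973600
step 2 [2y] bond c/1=9/200: DF=(516191/500000 − 9/200·(0.973600))/(1+9/200) = 473/500 ≈ 0.946000
step 3 [3y] bond c/1=3/40: DF=(459853/400000 − 3/40·(0.973600+0.946000))/(1+3/40) = 1871/2000 ≈ 0.935500
step 4 [4y] bond c/1=1/20: DF=(27543/25000 − 1/20·(0.973600+0.946000+0.935500))/(1+1/20) = 9133/10000 ≈ 0.913300
step 5 [5y] bond c/1=11/200: DF=(18081/15625 − 11/200·(0.973600+0.946000+0.935500+0.913300))/(1+11/200) = 2251/2500 ≈ 0.900400
step 6 [6y] zero: DF = P = 8959/10000 ≈ 0.895900

1 1 1217/1250
2 2 473/500
3 3 1871/2000
4 4 9133/10000
5 5 2251/2500
6 6 8959/10000
DF(2y) = 473/500 ≈ 0.946000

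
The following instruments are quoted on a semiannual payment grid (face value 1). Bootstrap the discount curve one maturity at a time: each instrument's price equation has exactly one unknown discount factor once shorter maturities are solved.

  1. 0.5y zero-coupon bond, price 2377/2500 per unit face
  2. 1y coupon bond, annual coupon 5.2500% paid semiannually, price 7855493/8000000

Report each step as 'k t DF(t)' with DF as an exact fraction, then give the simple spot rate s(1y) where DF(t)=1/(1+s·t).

1 1/2 2377/2500
2 1 373/400
s(1y) = (1/(373/400) − 1)/(1) = 27/373 ≈ 7.2386%

step 1 [0.5y] zero: DF = P = 2377/2500 ≈ 0.950800
step 2 [1y] bond c/2=21/800: DF=(7855493/8000000 − 21/800·(0.950800))/(1+21/800) = 373/400 ≈ 0.932500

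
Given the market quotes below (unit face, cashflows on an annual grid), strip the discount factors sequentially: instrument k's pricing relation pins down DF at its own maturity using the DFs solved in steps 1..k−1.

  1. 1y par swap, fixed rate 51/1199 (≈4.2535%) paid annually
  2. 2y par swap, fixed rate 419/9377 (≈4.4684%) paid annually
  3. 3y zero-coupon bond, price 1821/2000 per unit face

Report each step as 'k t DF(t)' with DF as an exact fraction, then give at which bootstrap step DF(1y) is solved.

1 1 1199/1250
2 2 4581/5000
3 3 1821/2000
DF(1y) is solved at step 1

step 1 [1y] swap r/1=51/1199: DF=(1 − 51/1199·(0))/(1+51/1199) = 1199/1250 ≈ 0.959200
step 2 [2y] swap r/1=419/9377: DF=(1 − 419/9377·(0.959200))/(1+419/9377) = 4581/5000 ≈ 0.916200
step 3 [3y] zero: DF = P = 1821/2000 ≈ 0.910500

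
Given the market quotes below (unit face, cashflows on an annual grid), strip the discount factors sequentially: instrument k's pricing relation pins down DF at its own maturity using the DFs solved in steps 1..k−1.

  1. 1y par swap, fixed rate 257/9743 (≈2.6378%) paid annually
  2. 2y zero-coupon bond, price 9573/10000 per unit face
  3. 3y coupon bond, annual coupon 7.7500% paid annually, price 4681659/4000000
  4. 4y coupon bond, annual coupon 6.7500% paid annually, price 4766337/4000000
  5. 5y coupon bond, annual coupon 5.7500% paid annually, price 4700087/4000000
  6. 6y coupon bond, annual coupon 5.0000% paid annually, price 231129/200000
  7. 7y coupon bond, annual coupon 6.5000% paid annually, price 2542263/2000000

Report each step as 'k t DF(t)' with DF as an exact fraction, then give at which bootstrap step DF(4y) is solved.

step 1 [1y] swap r/1=257/9743: DF=(1 − 257/9743·(0))/(1+257/9743) = 9743/10000 ≈ 0.974300
step 2 [2y] zero: DF = P = 9573/10000 ≈ 0.957300
step 3 [3y] bond c/1=31/400: DF=(4681659/4000000 − 31/400·(0.974300+0.957300))/(1+31/400) = 9473/10000 ≈ 0.947300
step 4 [4y] bond c/1=27/400: DF=(4766337/4000000 − 27/400·(0.974300+0.957300+0.947300))/(1+27/400) = 4671/5000 ≈ 0.934200
step 5 [5y] bond c/1=23/400: DF=(4700087/4000000 − 23/400·(0.974300+0.957300+0.947300+0.934200))/(1+23/400) = 4519/5000 ≈ 0.903800
step 6 [6y] bond c/1=1/20: DF=(231129/200000 − 1/20·(0.974300+0.957300+0.947300+0.934200+0.903800))/(1+1/20) = 219/250 ≈ 0.876000
step 7 [7y] bond c/1=13/200: DF=(2542263/2000000 − 13/200·(0.974300+0.957300+0.947300+0.934200+0.903800+0.876000))/(1+13/200) = 4261/5000 ≈ 0.852200

1 1 9743/10000
2 2 9573/10000
3 3 9473/10000
4 4 4671/5000
5 5 4519/5000
6 6 219/250
7 7 4261/5000
DF(4y) is solved at step 4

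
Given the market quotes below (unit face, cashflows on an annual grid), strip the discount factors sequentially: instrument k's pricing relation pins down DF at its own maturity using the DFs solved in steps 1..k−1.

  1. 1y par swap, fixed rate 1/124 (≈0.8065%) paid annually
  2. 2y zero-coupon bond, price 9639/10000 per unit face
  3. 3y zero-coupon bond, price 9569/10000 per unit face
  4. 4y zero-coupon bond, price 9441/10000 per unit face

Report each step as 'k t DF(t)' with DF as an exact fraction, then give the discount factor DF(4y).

step 1 [1y] swap r/1=1/124: DF=(1 − 1/124·(0))/(1+1/124) = 124/125 ≈ 0.992000
step 2 [2y] zero: DF = P = 9639/10000 ≈ 0.963900
step 3 [3y] zero: DF = P = 9569/10000 ≈ 0.956900
step 4 [4y] zero: DF = P = 9441/10000 ≈ 0.944100

1 1 124/125
2 2 9639/10000
3 3 9569/10000
4 4 9441/10000
DF(4y) = 9441/10000 ≈ 0.944100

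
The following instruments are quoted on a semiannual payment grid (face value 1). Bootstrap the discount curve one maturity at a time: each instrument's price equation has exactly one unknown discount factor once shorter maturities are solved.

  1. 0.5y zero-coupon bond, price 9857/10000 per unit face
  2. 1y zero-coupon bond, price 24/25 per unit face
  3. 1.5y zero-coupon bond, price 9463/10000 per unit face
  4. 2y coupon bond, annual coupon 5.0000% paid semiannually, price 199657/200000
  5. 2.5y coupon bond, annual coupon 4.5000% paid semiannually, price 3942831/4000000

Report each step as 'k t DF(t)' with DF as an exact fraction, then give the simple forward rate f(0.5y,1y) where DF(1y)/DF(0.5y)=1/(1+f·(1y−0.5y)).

step 1 [0.5y] zero: DF = P = 9857/10000 ≈ 0.985700
step 2 [1y] zero: DF = P = 24/25 ≈ 0.960000
step 3 [1.5y] zero: DF = P = 9463/10000 ≈ 0.946300
step 4 [2y] bond c/2=1/40: DF=(199657/200000 − 1/40·(0.985700+0.960000+0.946300))/(1+1/40) = 4517/5000 ≈ 0.903400
step 5 [2.5y] bond c/2=9/400: DF=(3942831/4000000 − 9/400·(0.985700+0.960000+0.946300+0.903400))/(1+9/400) = 1761/2000 ≈ 0.880500

1 1/2 9857/10000
2 1 24/25
3 3/2 9463/10000
4 2 4517/5000
5 5/2 1761/2000
f(0.5y,1y) = ((9857/10000)/(24/25) − 1)/(1/2) = 257/4800 ≈ 5.3542%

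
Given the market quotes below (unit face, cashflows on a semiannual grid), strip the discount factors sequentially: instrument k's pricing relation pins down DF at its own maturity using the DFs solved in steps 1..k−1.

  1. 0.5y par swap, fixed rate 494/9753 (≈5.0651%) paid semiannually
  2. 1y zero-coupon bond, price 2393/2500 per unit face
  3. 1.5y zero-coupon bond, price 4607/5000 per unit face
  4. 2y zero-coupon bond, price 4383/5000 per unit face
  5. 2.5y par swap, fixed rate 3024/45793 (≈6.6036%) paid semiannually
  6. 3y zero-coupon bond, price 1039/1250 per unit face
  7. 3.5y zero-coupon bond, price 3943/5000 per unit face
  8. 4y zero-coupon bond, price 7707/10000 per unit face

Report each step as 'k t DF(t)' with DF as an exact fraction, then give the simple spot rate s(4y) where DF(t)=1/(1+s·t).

step 1 [0.5y] swap r/2=247/9753: DF=(1 − 247/9753·(0))/(1+247/9753) = 9753/10000 ≈ 0.975300
step 2 [1y] zero: DF = P = 2393/2500 ≈ 0.957200
step 3 [1.5y] zero: DF = P = 4607/5000 ≈ 0.921400
step 4 [2y] zero: DF = P = 4383/5000 ≈ 0.876600
step 5 [2.5y] swap r/2=1512/45793: DF=(1 − 1512/45793·(0.975300+0.957200+0.921400+0.876600))/(1+1512/45793) = 1061/1250 ≈ 0.848800
step 6 [3y] zero: DF = P = 1039/1250 ≈ 0.831200
step 7 [3.5y] zero: DF = P = 3943/5000 ≈ 0.788600
step 8 [4y] zero: DF = P = 7707/10000 ≈ 0.770700

1 1/2 9753/10000
2 1 2393/2500
3 3/2 4607/5000
4 2 4383/5000
5 5/2 1061/1250
6 3 1039/1250
7 7/2 3943/5000
8 4 7707/10000
s(4y) = (1/(7707/10000) − 1)/(4) = 2293/30828 ≈ 7.4380%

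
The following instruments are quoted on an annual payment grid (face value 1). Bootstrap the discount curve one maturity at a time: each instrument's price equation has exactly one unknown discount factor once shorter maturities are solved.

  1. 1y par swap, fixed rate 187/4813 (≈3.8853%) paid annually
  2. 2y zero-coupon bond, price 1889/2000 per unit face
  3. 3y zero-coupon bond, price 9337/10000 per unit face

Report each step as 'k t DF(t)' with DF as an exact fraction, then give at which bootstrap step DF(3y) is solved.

1 1 4813/5000
2 2 1889/2000
3 3 9337/10000
DF(3y) is solved at step 3

step 1 [1y] swap r/1=187/4813: DF=(1 − 187/4813·(0))/(1+187/4813) = 4813/5000 ≈ 0.962600
step 2 [2y] zero: DF = P = 1889/2000 ≈ 0.944500
step 3 [3y] zero: DF = P = 9337/10000 ≈ 0.933700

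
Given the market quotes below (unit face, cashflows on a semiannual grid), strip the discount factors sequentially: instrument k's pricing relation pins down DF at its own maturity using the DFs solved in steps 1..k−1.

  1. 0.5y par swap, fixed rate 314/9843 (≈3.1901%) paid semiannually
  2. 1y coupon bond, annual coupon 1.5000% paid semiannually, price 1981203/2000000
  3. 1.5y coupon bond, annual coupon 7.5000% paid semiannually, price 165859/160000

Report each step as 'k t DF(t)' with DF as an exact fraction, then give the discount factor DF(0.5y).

1 1/2 9843/10000
2 1 9759/10000
3 3/2 9283/10000
DF(0.5y) = 9843/10000 ≈ 0.984300

step 1 [0.5y] swap r/2=157/9843: DF=(1 − 157/9843·(0))/(1+157/9843) = 9843/10000 ≈ 0.984300
step 2 [1y] bond c/2=3/400: DF=(1981203/2000000 − 3/400·(0.984300))/(1+3/400) = 9759/10000 ≈ 0.975900
step 3 [1.5y] bond c/2=3/80: DF=(165859/160000 − 3/80·(0.984300+0.975900))/(1+3/80) = 9283/10000 ≈ 0.928300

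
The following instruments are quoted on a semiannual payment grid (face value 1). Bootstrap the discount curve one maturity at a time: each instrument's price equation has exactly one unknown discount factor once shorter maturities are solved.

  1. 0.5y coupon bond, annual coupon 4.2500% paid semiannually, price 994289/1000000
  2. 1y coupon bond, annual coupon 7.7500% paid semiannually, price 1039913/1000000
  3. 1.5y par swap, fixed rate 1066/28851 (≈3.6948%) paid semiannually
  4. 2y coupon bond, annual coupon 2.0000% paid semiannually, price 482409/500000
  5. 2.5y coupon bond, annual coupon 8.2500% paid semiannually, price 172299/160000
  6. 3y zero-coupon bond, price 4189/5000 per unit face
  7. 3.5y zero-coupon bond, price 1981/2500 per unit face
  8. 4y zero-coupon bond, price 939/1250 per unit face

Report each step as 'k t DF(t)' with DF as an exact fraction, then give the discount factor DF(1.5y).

step 1 [0.5y] bond c/2=17/800: DF=(994289/1000000 − 17/800·(0))/(1+17/800) = 1217/1250 ≈ 0.973600
step 2 [1y] bond c/2=31/800: DF=(1039913/1000000 − 31/800·(0.973600))/(1+31/800) = 603/625 ≈ 0.964800
step 3 [1.5y] swap r/2=533/28851: DF=(1 − 533/28851·(0.973600+0.964800))/(1+533/28851) = 9467/10000 ≈ 0.946700
step 4 [2y] bond c/2=1/100: DF=(482409/500000 − 1/100·(0.973600+0.964800+0.946700))/(1+1/100) = 9267/10000 ≈ 0.926700
step 5 [2.5y] bond c/2=33/800: DF=(172299/160000 − 33/800·(0.973600+0.964800+0.946700+0.926700))/(1+33/800) = 552/625 ≈ 0.883200
step 6 [3y] zero: DF = P = 4189/5000 ≈ 0.837800
step 7 [3.5y] zero: DF = P = 1981/2500 ≈ 0.792400
step 8 [4y] zero: DF = P = 939/1250 ≈ 0.751200

1 1/2 1217/1250
2 1 603/625
3 3/2 9467/10000
4 2 9267/10000
5 5/2 552/625
6 3 4189/5000
7 7/2 1981/2500
8 4 939/1250
DF(1.5y) = 9467/10000 ≈ 0.946700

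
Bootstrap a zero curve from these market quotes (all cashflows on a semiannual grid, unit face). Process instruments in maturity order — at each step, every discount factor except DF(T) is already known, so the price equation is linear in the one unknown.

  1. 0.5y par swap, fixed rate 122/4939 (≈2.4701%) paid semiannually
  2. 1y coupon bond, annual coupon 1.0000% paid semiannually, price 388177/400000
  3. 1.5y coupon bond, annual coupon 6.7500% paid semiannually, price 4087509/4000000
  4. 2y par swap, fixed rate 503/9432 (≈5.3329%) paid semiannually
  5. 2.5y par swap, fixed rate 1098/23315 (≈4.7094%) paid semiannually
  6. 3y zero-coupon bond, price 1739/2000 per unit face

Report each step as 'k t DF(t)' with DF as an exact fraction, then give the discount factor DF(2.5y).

1 1/2 4939/5000
2 1 9607/10000
3 3/2 9249/10000
4 2 4497/5000
5 5/2 4451/5000
6 3 1739/2000
DF(2.5y) = 4451/5000 ≈ 0.890200

step 1 [0.5y] swap r/2=61/4939: DF=(1 − 61/4939·(0))/(1+61/4939) = 4939/5000 ≈ 0.987800
step 2 [1y] bond c/2=1/200: DF=(388177/400000 − 1/200·(0.987800))/(1+1/200) = 9607/10000 ≈ 0.960700
step 3 [1.5y] bond c/2=27/800: DF=(4087509/4000000 − 27/800·(0.987800+0.960700))/(1+27/800) = 9249/10000 ≈ 0.924900
step 4 [2y] swap r/2=503/18864: DF=(1 − 503/18864·(0.987800+0.960700+0.924900))/(1+503/18864) = 4497/5000 ≈ 0.899400
step 5 [2.5y] swap r/2=549/23315: DF=(1 − 549/23315·(0.987800+0.960700+0.924900+0.899400))/(1+549/23315) = 4451/5000 ≈ 0.890200
step 6 [3y] zero: DF = P = 1739/2000 ≈ 0.869500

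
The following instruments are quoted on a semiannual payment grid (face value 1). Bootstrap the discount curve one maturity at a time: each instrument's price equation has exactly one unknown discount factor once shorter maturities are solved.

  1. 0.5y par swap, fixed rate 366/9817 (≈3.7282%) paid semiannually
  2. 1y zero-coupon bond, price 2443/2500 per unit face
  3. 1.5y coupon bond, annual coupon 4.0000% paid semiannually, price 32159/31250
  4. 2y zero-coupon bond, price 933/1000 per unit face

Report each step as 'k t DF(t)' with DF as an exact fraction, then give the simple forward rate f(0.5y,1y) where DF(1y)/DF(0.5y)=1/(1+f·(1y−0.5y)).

1 1/2 9817/10000
2 1 2443/2500
3 3/2 1941/2000
4 2 933/1000
f(0.5y,1y) = ((9817/10000)/(2443/2500) − 1)/(1/2) = 45/4886 ≈ 0.9210%

step 1 [0.5y] swap r/2=183/9817: DF=(1 − 183/9817·(0))/(1+183/9817) = 9817/10000 ≈ 0.981700
step 2 [1y] zero: DF = P = 2443/2500 ≈ 0.977200
step 3 [1.5y] bond c/2=1/50: DF=(32159/31250 − 1/50·(0.981700+0.977200))/(1+1/50) = 1941/2000 ≈ 0.970500
step 4 [2y] zero: DF = P = 933/1000 ≈ 0.933000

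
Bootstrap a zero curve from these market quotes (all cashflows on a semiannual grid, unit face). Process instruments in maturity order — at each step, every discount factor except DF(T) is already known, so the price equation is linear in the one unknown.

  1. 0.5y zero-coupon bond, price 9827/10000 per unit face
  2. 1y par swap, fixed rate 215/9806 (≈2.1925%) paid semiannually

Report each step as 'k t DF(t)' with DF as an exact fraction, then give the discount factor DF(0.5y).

1 1/2 9827/10000
2 1 1957/2000
DF(0.5y) = 9827/10000 ≈ 0.982700

step 1 [0.5y] zero: DF = P = 9827/10000 ≈ 0.982700
step 2 [1y] swap r/2=215/19612: DF=(1 − 215/19612·(0.982700))/(1+215/19612) = 1957/2000 ≈ 0.978500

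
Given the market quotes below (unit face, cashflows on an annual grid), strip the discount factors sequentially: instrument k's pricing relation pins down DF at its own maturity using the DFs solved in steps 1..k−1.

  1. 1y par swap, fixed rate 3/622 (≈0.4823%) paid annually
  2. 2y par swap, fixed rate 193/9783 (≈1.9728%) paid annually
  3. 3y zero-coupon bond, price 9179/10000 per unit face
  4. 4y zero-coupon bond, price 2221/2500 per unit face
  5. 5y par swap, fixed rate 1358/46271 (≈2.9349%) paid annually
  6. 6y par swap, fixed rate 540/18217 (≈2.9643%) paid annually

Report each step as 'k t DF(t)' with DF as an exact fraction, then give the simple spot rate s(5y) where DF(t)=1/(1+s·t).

step 1 [1y] swap r/1=3/622: DF=(1 − 3/622·(0))/(1+3/622) = 622/625 ≈ 0.995200
step 2 [2y] swap r/1=193/9783: DF=(1 − 193/9783·(0.995200))/(1+193/9783) = 4807/5000 ≈ 0.961400
step 3 [3y] zero: DF = P = 9179/10000 ≈ 0.917900
step 4 [4y] zero: DF = P = 2221/2500 ≈ 0.888400
step 5 [5y] swap r/1=1358/46271: DF=(1 − 1358/46271·(0.995200+0.961400+0.917900+0.888400))/(1+1358/46271) = 4321/5000 ≈ 0.864200
step 6 [6y] swap r/1=540/18217: DF=(1 − 540/18217·(0.995200+0.961400+0.917900+0.888400+0.864200))/(1+540/18217) = 419/500 ≈ 0.838000

1 1 622/625
2 2 4807/5000
3 3 9179/10000
4 4 2221/2500
5 5 4321/5000
6 6 419/500
s(5y) = (1/(4321/5000) − 1)/(5) = 679/21605 ≈ 3.1428%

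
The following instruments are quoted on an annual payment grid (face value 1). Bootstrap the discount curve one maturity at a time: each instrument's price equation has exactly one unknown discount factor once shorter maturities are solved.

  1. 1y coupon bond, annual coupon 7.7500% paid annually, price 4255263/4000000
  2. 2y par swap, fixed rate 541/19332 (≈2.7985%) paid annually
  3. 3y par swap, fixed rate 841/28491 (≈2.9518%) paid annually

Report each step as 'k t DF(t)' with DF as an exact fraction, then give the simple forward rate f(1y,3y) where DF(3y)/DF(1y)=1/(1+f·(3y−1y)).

step 1 [1y] bond c/1=31/400: DF=(4255263/4000000 − 31/400·(0))/(1+31/400) = 9873/10000 ≈ 0.987300
step 2 [2y] swap r/1=541/19332: DF=(1 − 541/19332·(0.987300))/(1+541/19332) = 9459/10000 ≈ 0.945900
step 3 [3y] swap r/1=841/28491: DF=(1 − 841/28491·(0.987300+0.945900))/(1+841/28491) = 9159/10000 ≈ 0.915900

1 1 9873/10000
2 2 9459/10000
3 3 9159/10000
f(1y,3y) = ((9873/10000)/(9159/10000) − 1)/(2) = 119/3053 ≈ 3.8978%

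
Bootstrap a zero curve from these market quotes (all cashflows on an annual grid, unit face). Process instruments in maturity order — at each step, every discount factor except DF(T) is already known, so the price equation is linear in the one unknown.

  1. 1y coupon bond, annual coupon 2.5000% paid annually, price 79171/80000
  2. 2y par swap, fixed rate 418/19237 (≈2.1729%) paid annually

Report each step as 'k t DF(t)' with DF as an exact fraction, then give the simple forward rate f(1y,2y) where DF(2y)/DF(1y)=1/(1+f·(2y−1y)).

step 1 [1y] bond c/1=1/40: DF=(79171/80000 − 1/40·(0))/(1+1/40) = 1931/2000 ≈ 0.965500
step 2 [2y] swap r/1=418/19237: DF=(1 − 418/19237·(0.965500))/(1+418/19237) = 4791/5000 ≈ 0.958200

1 1 1931/2000
2 2 4791/5000
f(1y,2y) = ((1931/2000)/(4791/5000) − 1)/(1) = 73/9582 ≈ 0.7618%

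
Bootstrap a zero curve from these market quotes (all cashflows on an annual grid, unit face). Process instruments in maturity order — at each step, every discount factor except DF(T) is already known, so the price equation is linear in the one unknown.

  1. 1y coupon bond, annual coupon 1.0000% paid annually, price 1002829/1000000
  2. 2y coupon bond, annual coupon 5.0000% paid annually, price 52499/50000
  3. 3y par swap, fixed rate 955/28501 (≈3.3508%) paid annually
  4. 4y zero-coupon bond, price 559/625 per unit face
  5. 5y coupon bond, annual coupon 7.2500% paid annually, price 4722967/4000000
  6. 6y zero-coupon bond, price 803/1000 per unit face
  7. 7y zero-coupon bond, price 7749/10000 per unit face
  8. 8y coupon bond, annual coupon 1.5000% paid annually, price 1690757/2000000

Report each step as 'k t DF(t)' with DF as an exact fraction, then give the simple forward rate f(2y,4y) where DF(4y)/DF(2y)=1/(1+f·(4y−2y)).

step 1 [1y] bond c/1=1/100: DF=(1002829/1000000 − 1/100·(0))/(1+1/100) = 9929/10000 ≈ 0.992900
step 2 [2y] bond c/1=1/20: DF=(52499/50000 − 1/20·(0.992900))/(1+1/20) = 9527/10000 ≈ 0.952700
step 3 [3y] swap r/1=955/28501: DF=(1 − 955/28501·(0.992900+0.952700))/(1+955/28501) = 1809/2000 ≈ 0.904500
step 4 [4y] zero: DF = P = 559/625 ≈ 0.894400
step 5 [5y] bond c/1=29/400: DF=(4722967/4000000 − 29/400·(0.992900+0.952700+0.904500+0.894400))/(1+29/400) = 4239/5000 ≈ 0.847800
step 6 [6y] zero: DF = P = 803/1000 ≈ 0.803000
step 7 [7y] zero: DF = P = 7749/10000 ≈ 0.774900
step 8 [8y] bond c/1=3/200: DF=(1690757/2000000 − 3/200·(0.992900+0.952700+0.904500+0.894400+0.847800+0.803000+0.774900))/(1+3/200) = 7417/10000 ≈ 0.741700

1 1 9929/10000
2 2 9527/10000
3 3 1809/2000
4 4 559/625
5 5 4239/5000
6 6 803/1000
7 7 7749/10000
8 8 7417/10000
f(2y,4y) = ((9527/10000)/(559/625) − 1)/(2) = 583/17888 ≈ 3.2592%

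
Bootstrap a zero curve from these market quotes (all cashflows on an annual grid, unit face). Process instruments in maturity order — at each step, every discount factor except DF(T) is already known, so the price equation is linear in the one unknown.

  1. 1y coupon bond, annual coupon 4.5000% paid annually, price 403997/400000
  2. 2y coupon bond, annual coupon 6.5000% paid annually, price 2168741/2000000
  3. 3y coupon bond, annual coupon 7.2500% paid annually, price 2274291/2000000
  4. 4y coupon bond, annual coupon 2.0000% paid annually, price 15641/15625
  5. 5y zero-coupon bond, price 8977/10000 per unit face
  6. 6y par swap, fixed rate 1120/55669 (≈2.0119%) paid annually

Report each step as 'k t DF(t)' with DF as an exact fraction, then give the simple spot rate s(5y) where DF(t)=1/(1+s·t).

step 1 [1y] bond c/1=9/200: DF=(403997/400000 − 9/200·(0))/(1+9/200) = 1933/2000 ≈ 0.966500
step 2 [2y] bond c/1=13/200: DF=(2168741/2000000 − 13/200·(0.966500))/(1+13/200) = 1199/1250 ≈ 0.959200
step 3 [3y] bond c/1=29/400: DF=(2274291/2000000 − 29/400·(0.966500+0.959200))/(1+29/400) = 9301/10000 ≈ 0.930100
step 4 [4y] bond c/1=1/50: DF=(15641/15625 − 1/50·(0.966500+0.959200+0.930100))/(1+1/50) = 4627/5000 ≈ 0.925400
step 5 [5y] zero: DF = P = 8977/10000 ≈ 0.897700
step 6 [6y] swap r/1=1120/55669: DF=(1 − 1120/55669·(0.966500+0.959200+0.930100+0.925400+0.897700))/(1+1120/55669) = 111/125 ≈ 0.888000

1 1 1933/2000
2 2 1199/1250
3 3 9301/10000
4 4 4627/5000
5 5 8977/10000
6 6 111/125
s(5y) = (1/(8977/10000) − 1)/(5) = 1023/44885 ≈ 2.2792%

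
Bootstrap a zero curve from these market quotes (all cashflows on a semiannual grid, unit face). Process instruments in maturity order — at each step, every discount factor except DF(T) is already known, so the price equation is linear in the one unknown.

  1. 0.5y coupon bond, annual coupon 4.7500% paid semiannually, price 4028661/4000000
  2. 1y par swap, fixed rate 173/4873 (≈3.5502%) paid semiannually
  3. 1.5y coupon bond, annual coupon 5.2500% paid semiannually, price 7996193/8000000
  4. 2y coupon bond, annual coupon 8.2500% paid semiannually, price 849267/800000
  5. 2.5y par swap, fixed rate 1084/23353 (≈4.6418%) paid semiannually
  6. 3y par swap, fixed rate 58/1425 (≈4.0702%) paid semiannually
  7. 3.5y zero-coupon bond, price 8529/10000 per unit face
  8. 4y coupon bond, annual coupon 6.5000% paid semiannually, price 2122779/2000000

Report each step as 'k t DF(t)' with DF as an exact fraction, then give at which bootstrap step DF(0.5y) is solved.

step 1 [0.5y] bond c/2=19/800: DF=(4028661/4000000 − 19/800·(0))/(1+19/800) = 4919/5000 ≈ 0.983800
step 2 [1y] swap r/2=173/9746: DF=(1 − 173/9746·(0.983800))/(1+173/9746) = 4827/5000 ≈ 0.965400
step 3 [1.5y] bond c/2=21/800: DF=(7996193/8000000 − 21/800·(0.983800+0.965400))/(1+21/800) = 9241/10000 ≈ 0.924100
step 4 [2y] bond c/2=33/800: DF=(849267/800000 − 33/800·(0.983800+0.965400+0.924100))/(1+33/800) = 9057/10000 ≈ 0.905700
step 5 [2.5y] swap r/2=542/23353: DF=(1 − 542/23353·(0.983800+0.965400+0.924100+0.905700))/(1+542/23353) = 2229/2500 ≈ 0.891600
step 6 [3y] swap r/2=29/1425: DF=(1 − 29/1425·(0.983800+0.965400+0.924100+0.905700+0.891600))/(1+29/1425) = 8869/10000 ≈ 0.886900
step 7 [3.5y] zero: DF = P = 8529/10000 ≈ 0.852900
step 8 [4y] bond c/2=13/400: DF=(2122779/2000000 − 13/400·(0.983800+0.965400+0.924100+0.905700+0.891600+0.886900+0.852900))/(1+13/400) = 4131/5000 ≈ 0.826200

1 1/2 4919/5000
2 1 4827/5000
3 3/2 9241/10000
4 2 9057/10000
5 5/2 2229/2500
6 3 8869/10000
7 7/2 8529/10000
8 4 4131/5000
DF(0.5y) is solved at step 1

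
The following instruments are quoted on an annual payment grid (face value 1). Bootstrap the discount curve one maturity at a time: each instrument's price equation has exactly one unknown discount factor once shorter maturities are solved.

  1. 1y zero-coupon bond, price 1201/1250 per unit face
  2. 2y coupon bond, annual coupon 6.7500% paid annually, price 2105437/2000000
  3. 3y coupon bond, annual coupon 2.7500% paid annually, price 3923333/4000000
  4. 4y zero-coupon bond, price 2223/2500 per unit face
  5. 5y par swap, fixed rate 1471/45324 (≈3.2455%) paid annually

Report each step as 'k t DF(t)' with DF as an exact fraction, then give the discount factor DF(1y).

1 1 1201/1250
2 2 4627/5000
3 3 9041/10000
4 4 2223/2500
5 5 8529/10000
DF(1y) = 1201/1250 ≈ 0.960800

step 1 [1y] zero: DF = P = 1201/1250 ≈ 0.960800
step 2 [2y] bond c/1=27/400: DF=(2105437/2000000 − 27/400·(0.960800))/(1+27/400) = 4627/5000 ≈ 0.925400
step 3 [3y] bond c/1=11/400: DF=(3923333/4000000 − 11/400·(0.960800+0.925400))/(1+11/400) = 9041/10000 ≈ 0.904100
step 4 [4y] zero: DF = P = 2223/2500 ≈ 0.889200
step 5 [5y] swap r/1=1471/45324: DF=(1 − 1471/45324·(0.960800+0.925400+0.904100+0.889200))/(1+1471/45324) = 8529/10000 ≈ 0.852900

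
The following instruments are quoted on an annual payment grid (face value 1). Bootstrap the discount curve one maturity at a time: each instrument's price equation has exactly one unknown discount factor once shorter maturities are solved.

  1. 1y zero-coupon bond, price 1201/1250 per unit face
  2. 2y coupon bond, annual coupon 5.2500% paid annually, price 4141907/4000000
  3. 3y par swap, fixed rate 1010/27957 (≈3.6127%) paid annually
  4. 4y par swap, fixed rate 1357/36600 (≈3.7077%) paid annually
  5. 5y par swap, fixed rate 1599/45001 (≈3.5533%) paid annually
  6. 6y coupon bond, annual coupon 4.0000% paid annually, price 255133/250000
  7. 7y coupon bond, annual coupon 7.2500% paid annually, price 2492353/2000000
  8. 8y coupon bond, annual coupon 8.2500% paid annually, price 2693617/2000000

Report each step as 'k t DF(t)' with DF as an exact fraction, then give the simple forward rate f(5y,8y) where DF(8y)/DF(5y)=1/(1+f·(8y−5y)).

1 1 1201/1250
2 2 9359/10000
3 3 899/1000
4 4 8643/10000
5 5 8401/10000
6 6 4041/5000
7 7 8031/10000
8 8 973/1250
f(5y,8y) = ((8401/10000)/(973/1250) − 1)/(3) = 617/23352 ≈ 2.6422%

step 1 [1y] zero: DF = P = 1201/1250 ≈ 0.960800
step 2 [2y] bond c/1=21/400: DF=(4141907/4000000 − 21/400·(0.960800))/(1+21/400) = 9359/10000 ≈ 0.935900
step 3 [3y] swap r/1=1010/27957: DF=(1 − 1010/27957·(0.960800+0.935900))/(1+1010/27957) = 899/1000 ≈ 0.899000
step 4 [4y] swap r/1=1357/36600: DF=(1 − 1357/36600·(0.960800+0.935900+0.899000))/(1+1357/36600) = 8643/10000 ≈ 0.864300
step 5 [5y] swap r/1=1599/45001: DF=(1 − 1599/45001·(0.960800+0.935900+0.899000+0.864300))/(1+1599/45001) = 8401/10000 ≈ 0.840100
step 6 [6y] bond c/1=1/25: DF=(255133/250000 − 1/25·(0.960800+0.935900+0.899000+0.864300+0.840100))/(1+1/25) = 4041/5000 ≈ 0.808200
step 7 [7y] bond c/1=29/400: DF=(2492353/2000000 − 29/400·(0.960800+0.935900+0.899000+0.864300+0.840100+0.808200))/(1+29/400) = 8031/10000 ≈ 0.803100
step 8 [8y] bond c/1=33/400: DF=(2693617/2000000 − 33/400·(0.960800+0.935900+0.899000+0.864300+0.840100+0.808200+0.803100))/(1+33/400) = 973/1250 ≈ 0.778400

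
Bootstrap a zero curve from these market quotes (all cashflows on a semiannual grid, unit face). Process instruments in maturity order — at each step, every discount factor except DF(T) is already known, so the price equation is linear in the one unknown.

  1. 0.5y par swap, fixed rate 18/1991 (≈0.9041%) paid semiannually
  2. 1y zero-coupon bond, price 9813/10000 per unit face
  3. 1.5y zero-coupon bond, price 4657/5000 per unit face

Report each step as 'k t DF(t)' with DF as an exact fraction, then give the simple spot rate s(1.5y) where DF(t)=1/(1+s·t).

1 1/2 1991/2000
2 1 9813/10000
3 3/2 4657/5000
s(1.5y) = (1/(4657/5000) − 1)/(3/2) = 686/13971 ≈ 4.9102%

step 1 [0.5y] swap r/2=9/1991: DF=(1 − 9/1991·(0))/(1+9/1991) = 1991/2000 ≈ 0.995500
step 2 [1y] zero: DF = P = 9813/10000 ≈ 0.981300
step 3 [1.5y] zero: DF = P = 4657/5000 ≈ 0.931400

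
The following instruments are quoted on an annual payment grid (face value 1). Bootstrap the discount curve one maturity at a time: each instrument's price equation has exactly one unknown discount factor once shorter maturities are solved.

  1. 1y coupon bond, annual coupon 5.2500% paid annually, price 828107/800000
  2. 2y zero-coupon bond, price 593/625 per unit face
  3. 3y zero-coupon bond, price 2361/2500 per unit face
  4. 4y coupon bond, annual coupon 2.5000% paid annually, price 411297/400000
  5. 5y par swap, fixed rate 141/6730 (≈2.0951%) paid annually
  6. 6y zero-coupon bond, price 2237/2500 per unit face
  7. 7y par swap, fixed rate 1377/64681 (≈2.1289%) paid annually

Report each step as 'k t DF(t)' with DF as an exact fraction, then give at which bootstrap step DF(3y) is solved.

1 1 1967/2000
2 2 593/625
3 3 2361/2500
4 4 933/1000
5 5 9013/10000
6 6 2237/2500
7 7 8623/10000
DF(3y) is solved at step 3

step 1 [1y] bond c/1=21/400: DF=(828107/800000 − 21/400·(0))/(1+21/400) = 1967/2000 ≈ 0.983500
step 2 [2y] zero: DF = P = 593/625 ≈ 0.948800
step 3 [3y] zero: DF = P = 2361/2500 ≈ 0.944400
step 4 [4y] bond c/1=1/40: DF=(411297/400000 − 1/40·(0.983500+0.948800+0.944400))/(1+1/40) = 933/1000 ≈ 0.933000
step 5 [5y] swap r/1=141/6730: DF=(1 − 141/6730·(0.983500+0.948800+0.944400+0.933000))/(1+141/6730) = 9013/10000 ≈ 0.901300
step 6 [6y] zero: DF = P = 2237/2500 ≈ 0.894800
step 7 [7y] swap r/1=1377/64681: DF=(1 − 1377/64681·(0.983500+0.948800+0.944400+0.933000+0.901300+0.894800))/(1+1377/64681) = 8623/10000 ≈ 0.862300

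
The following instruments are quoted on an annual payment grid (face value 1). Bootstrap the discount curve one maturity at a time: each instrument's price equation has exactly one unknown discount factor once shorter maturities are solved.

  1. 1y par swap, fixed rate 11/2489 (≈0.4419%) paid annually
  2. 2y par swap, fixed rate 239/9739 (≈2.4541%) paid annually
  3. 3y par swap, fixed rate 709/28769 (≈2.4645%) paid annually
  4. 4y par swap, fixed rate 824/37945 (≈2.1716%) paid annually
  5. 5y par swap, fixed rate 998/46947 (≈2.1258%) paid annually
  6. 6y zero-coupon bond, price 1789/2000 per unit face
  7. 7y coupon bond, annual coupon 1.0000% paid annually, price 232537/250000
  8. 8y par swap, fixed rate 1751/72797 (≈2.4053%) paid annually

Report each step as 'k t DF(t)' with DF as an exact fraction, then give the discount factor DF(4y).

step 1 [1y] swap r/1=11/2489: DF=(1 − 11/2489·(0))/(1+11/2489) = 2489/2500 ≈ 0.995600
step 2 [2y] swap r/1=239/9739: DF=(1 − 239/9739·(0.995600))/(1+239/9739) = 4761/5000 ≈ 0.952200
step 3 [3y] swap r/1=709/28769: DF=(1 − 709/28769·(0.995600+0.952200))/(1+709/28769) = 9291/10000 ≈ 0.929100
step 4 [4y] swap r/1=824/37945: DF=(1 − 824/37945·(0.995600+0.952200+0.929100))/(1+824/37945) = 1147/1250 ≈ 0.917600
step 5 [5y] swap r/1=998/46947: DF=(1 − 998/46947·(0.995600+0.952200+0.929100+0.917600))/(1+998/46947) = 4501/5000 ≈ 0.900200
step 6 [6y] zero: DF = P = 1789/2000 ≈ 0.894500
step 7 [7y] bond c/1=1/100: DF=(232537/250000 − 1/100·(0.995600+0.952200+0.929100+0.917600+0.900200+0.894500))/(1+1/100) = 541/625 ≈ 0.865600
step 8 [8y] swap r/1=1751/72797: DF=(1 − 1751/72797·(0.995600+0.952200+0.929100+0.917600+0.900200+0.894500+0.865600))/(1+1751/72797) = 8249/10000 ≈ 0.824900

1 1 2489/2500
2 2 4761/5000
3 3 9291/10000
4 4 1147/1250
5 5 4501/5000
6 6 1789/2000
7 7 541/625
8 8 8249/10000
DF(4y) = 1147/1250 ≈ 0.917600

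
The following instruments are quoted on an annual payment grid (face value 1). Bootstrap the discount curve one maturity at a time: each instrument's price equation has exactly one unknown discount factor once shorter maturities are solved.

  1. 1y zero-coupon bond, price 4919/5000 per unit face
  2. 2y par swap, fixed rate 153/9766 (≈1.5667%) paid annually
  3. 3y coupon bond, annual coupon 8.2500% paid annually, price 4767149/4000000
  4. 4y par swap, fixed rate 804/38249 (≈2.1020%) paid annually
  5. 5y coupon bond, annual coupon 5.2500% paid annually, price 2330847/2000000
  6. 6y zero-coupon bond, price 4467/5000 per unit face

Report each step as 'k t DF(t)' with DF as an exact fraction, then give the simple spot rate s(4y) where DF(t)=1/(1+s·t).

step 1 [1y] zero: DF = P = 4919/5000 ≈ 0.983800
step 2 [2y] swap r/1=153/9766: DF=(1 − 153/9766·(0.983800))/(1+153/9766) = 4847/5000 ≈ 0.969400
step 3 [3y] bond c/1=33/400: DF=(4767149/4000000 − 33/400·(0.983800+0.969400))/(1+33/400) = 9521/10000 ≈ 0.952100
step 4 [4y] swap r/1=804/38249: DF=(1 − 804/38249·(0.983800+0.969400+0.952100))/(1+804/38249) = 2299/2500 ≈ 0.919600
step 5 [5y] bond c/1=21/400: DF=(2330847/2000000 − 21/400·(0.983800+0.969400+0.952100+0.919600))/(1+21/400) = 1833/2000 ≈ 0.916500
step 6 [6y] zero: DF = P = 4467/5000 ≈ 0.893400

1 1 4919/5000
2 2 4847/5000
3 3 9521/10000
4 4 2299/2500
5 5 1833/2000
6 6 4467/5000
s(4y) = (1/(2299/2500) − 1)/(4) = 201/9196 ≈ 2.1857%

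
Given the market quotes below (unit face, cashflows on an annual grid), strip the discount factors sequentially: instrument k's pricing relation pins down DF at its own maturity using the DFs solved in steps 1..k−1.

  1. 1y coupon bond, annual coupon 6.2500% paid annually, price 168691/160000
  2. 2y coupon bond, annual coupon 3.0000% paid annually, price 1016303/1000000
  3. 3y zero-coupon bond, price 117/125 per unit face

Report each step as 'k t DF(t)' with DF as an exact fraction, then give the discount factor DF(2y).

1 1 9923/10000
2 2 4789/5000
3 3 117/125
DF(2y) = 4789/5000 ≈ 0.957800

step 1 [1y] bond c/1=1/16: DF=(168691/160000 − 1/16·(0))/(1+1/16) = 9923/10000 ≈ 0.992300
step 2 [2y] bond c/1=3/100: DF=(1016303/1000000 − 3/100·(0.992300))/(1+3/100) = 4789/5000 ≈ 0.957800
step 3 [3y] zero: DF = P = 117/125 ≈ 0.936000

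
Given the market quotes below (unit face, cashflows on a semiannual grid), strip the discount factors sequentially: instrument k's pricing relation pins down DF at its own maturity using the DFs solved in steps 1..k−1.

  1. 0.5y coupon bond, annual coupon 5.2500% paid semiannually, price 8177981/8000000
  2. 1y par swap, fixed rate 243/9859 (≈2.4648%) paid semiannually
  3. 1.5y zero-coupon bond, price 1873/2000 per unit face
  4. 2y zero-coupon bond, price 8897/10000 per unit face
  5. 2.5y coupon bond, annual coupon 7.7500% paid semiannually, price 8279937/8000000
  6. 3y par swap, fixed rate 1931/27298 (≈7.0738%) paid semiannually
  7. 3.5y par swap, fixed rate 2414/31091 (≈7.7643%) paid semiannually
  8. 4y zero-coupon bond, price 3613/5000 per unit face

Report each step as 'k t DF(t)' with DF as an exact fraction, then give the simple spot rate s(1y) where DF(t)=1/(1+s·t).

step 1 [0.5y] bond c/2=21/800: DF=(8177981/8000000 − 21/800·(0))/(1+21/800) = 9961/10000 ≈ 0.996100
step 2 [1y] swap r/2=243/19718: DF=(1 − 243/19718·(0.996100))/(1+243/19718) = 9757/10000 ≈ 0.975700
step 3 [1.5y] zero: DF = P = 1873/2000 ≈ 0.936500
step 4 [2y] zero: DF = P = 8897/10000 ≈ 0.889700
step 5 [2.5y] bond c/2=31/800: DF=(8279937/8000000 − 31/800·(0.996100+0.975700+0.936500+0.889700))/(1+31/800) = 8547/10000 ≈ 0.854700
step 6 [3y] swap r/2=1931/54596: DF=(1 − 1931/54596·(0.996100+0.975700+0.936500+0.889700+0.854700))/(1+1931/54596) = 8069/10000 ≈ 0.806900
step 7 [3.5y] swap r/2=1207/31091: DF=(1 − 1207/31091·(0.996100+0.975700+0.936500+0.889700+0.854700+0.806900))/(1+1207/31091) = 3793/5000 ≈ 0.758600
step 8 [4y] zero: DF = P = 3613/5000 ≈ 0.722600

1 1/2 9961/10000
2 1 9757/10000
3 3/2 1873/2000
4 2 8897/10000
5 5/2 8547/10000
6 3 8069/10000
7 7/2 3793/5000
8 4 3613/5000
s(1y) = (1/(9757/10000) − 1)/(1) = 243/9757 ≈ 2.4905%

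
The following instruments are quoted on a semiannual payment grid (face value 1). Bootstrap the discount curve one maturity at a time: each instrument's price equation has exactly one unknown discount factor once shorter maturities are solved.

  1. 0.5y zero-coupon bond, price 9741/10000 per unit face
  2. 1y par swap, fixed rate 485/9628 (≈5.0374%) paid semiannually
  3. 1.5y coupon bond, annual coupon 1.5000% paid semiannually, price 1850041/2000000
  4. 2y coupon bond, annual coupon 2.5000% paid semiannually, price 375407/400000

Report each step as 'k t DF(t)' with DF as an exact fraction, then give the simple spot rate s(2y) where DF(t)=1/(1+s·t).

1 1/2 9741/10000
2 1 1903/2000
3 3/2 4519/5000
4 2 223/250
s(2y) = (1/(223/250) − 1)/(2) = 27/446 ≈ 6.0538%

step 1 [0.5y] zero: DF = P = 9741/10000 ≈ 0.974100
step 2 [1y] swap r/2=485/19256: DF=(1 − 485/19256·(0.974100))/(1+485/19256) = 1903/2000 ≈ 0.951500
step 3 [1.5y] bond c/2=3/400: DF=(1850041/2000000 − 3/400·(0.974100+0.951500))/(1+3/400) = 4519/5000 ≈ 0.903800
step 4 [2y] bond c/2=1/80: DF=(375407/400000 − 1/80·(0.974100+0.951500+0.903800))/(1+1/80) = 223/250 ≈ 0.892000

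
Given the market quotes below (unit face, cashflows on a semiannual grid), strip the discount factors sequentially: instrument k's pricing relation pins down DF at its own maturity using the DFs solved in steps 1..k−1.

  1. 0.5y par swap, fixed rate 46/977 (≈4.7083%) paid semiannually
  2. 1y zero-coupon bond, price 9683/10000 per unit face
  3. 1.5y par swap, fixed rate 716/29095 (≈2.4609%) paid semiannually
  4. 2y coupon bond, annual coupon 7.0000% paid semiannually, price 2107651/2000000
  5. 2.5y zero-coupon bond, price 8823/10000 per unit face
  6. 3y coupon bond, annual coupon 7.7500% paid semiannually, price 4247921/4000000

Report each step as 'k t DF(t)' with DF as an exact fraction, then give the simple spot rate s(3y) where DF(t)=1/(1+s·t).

1 1/2 977/1000
2 1 9683/10000
3 3/2 4821/5000
4 2 4599/5000
5 5/2 8823/10000
6 3 4233/5000
s(3y) = (1/(4233/5000) − 1)/(3) = 767/12699 ≈ 6.0398%

step 1 [0.5y] swap r/2=23/977: DF=(1 − 23/977·(0))/(1+23/977) = 977/1000 ≈ 0.977000
step 2 [1y] zero: DF = P = 9683/10000 ≈ 0.968300
step 3 [1.5y] swap r/2=358/29095: DF=(1 − 358/29095·(0.977000+0.968300))/(1+358/29095) = 4821/5000 ≈ 0.964200
step 4 [2y] bond c/2=7/200: DF=(2107651/2000000 − 7/200·(0.977000+0.968300+0.964200))/(1+7/200) = 4599/5000 ≈ 0.919800
step 5 [2.5y] zero: DF = P = 8823/10000 ≈ 0.882300
step 6 [3y] bond c/2=31/800: DF=(4247921/4000000 − 31/800·(0.977000+0.968300+0.964200+0.919800+0.882300))/(1+31/800) = 4233/5000 ≈ 0.846600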